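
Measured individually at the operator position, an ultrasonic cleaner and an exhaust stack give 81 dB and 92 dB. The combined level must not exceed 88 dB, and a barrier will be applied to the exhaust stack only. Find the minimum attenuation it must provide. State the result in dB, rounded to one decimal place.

5.0 dB

Everything except the exhaust stack sums to 10^(81/10) = 1.259e+08 in linear terms, 81.00 dB.
The limit corresponds to 10^(88/10) = 6.310e+08; subtracting the fixed part leaves 5.051e+08 for the exhaust stack, i.e. 87.03 dB.
So the exhaust stack must be reduced from 92 to 87.03 dB: IL = 4.97 dB.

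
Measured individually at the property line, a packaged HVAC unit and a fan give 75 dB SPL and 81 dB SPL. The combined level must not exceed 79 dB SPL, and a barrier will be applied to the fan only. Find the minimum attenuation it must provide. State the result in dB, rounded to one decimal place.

4.2 dB

The untreated sources together contribute 10^(75/10) = 3.162e+07, i.e. 75.00 dB SPL.
To meet 79 dB SPL overall, the treated fan may contribute at most 10^(79/10) − 3.162e+07 = 4.781e+07, i.e. 76.80 dB SPL.
So the fan must be reduced from 81 to 76.80 dB SPL: IL = 4.20 dB.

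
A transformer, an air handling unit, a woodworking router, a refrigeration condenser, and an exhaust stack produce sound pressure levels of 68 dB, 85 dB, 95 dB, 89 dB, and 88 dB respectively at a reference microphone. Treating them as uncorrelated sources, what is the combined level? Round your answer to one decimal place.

96.9 dB

For uncorrelated sources the intensities add, so convert each level to linear form, sum, and take 10·log₁₀ of the total.
Σ 10^(L/10) = 10^(68/10) + 10^(85/10) + 10^(95/10) + 10^(89/10) + 10^(88/10) = 4.910e+09.
L_total = 10·log₁₀(4.910e+09) = 96.91 dB.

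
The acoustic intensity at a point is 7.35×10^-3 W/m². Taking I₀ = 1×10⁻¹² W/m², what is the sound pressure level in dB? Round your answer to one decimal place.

L = 10·log₁₀(I/I₀) = 10·log₁₀(7.35×10^-3/10⁻¹²) = 10·log₁₀(7.35×10^9).
L = 10·(0.8663 + 9) = 98.66 dB.

98.7 dB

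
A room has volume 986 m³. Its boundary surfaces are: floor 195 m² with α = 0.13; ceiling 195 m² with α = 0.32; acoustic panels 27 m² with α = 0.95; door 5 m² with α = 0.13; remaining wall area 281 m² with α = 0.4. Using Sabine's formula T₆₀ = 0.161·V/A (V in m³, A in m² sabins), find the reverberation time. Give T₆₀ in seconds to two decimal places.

0.70 s

A = Σ Sᵢαᵢ = 195·0.13 + 195·0.32 + 27·0.95 + 5·0.13 + 281·0.4 = 226.45 m².
T₆₀ = 0.161·V/A = 0.161·986/226.45 = 0.701 s.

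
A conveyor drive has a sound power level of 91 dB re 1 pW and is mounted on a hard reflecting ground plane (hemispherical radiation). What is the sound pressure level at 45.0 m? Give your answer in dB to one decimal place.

The power spreads over a hemisphere of area 2π·r², so L_p = L_w − 10·log₁₀(2π·r²).
2π·r² = 1.272e+04 m², 10·log₁₀ of that is 41.046 dB.
L_p = 91 − 41.046 = 49.95 dB.

50.0 dB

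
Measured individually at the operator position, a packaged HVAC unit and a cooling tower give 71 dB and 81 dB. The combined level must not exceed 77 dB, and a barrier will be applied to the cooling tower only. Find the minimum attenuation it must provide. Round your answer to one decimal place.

5.3 dB

Fixed contribution from the other source: Σ 10^(L/10) = 10^(71/10) = 1.259e+07 (71.00 dB).
The limit corresponds to 10^(77/10) = 5.012e+07; subtracting the fixed part leaves 3.753e+07 for the cooling tower, i.e. 75.74 dB.
So the cooling tower must be reduced from 81 to 75.74 dB: IL = 5.26 dB.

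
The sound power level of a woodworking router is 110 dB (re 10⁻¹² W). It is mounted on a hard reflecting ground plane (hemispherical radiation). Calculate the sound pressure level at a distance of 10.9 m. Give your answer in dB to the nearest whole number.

81 dB

L_p = L_w − 10·log₁₀(2π·r²) with r = 10.9 m.
2π·r² = 746.5 m², 10·log₁₀ of that is 28.730 dB.
L_p = 110 − 28.730 = 81.27 dB.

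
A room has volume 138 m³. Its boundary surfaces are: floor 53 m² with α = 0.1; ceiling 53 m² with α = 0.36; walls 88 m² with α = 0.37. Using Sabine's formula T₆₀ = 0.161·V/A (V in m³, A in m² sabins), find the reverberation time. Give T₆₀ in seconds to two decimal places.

A = Σ Sᵢαᵢ = 53·0.1 + 53·0.36 + 88·0.37 = 56.94 m².
T₆₀ = 0.161 × 138 / 56.94 = 0.390 s.

0.39 s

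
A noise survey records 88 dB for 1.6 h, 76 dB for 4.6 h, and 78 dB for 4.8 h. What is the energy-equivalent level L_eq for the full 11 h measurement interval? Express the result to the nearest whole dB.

L_eq = 10·log₁₀[(1/T)·Σ tᵢ·10^(Lᵢ/10)] with T = 11 h.
Σ tᵢ·10^(Lᵢ/10) = 1.6·10^(88/10) + 4.6·10^(76/10) + 4.8·10^(78/10) = 1.496e+09.
L_eq = 10·log₁₀(1.496e+09/11) = 81.33 dB.

81 dB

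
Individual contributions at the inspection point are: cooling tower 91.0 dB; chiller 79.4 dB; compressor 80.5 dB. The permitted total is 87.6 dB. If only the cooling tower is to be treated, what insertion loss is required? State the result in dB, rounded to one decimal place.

5.2 dB

Fixed contribution from the other sources: Σ 10^(L/10) = 10^(79.4/10) + 10^(80.5/10) = 1.993e+08 (83.00 dB).
To meet 87.6 dB overall, the treated cooling tower may contribute at most 10^(87.6/10) − 1.993e+08 = 3.761e+08, i.e. 85.75 dB.
So the cooling tower must be reduced from 91.0 to 85.75 dB: IL = 5.25 dB.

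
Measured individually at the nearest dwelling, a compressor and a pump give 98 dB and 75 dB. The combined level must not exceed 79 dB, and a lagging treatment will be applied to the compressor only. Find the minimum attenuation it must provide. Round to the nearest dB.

Everything except the compressor sums to 10^(75/10) = 3.162e+07 in linear terms, 75.00 dB.
The limit corresponds to 10^(79/10) = 7.943e+07; subtracting the fixed part leaves 4.781e+07 for the compressor, i.e. 76.80 dB.
Required insertion loss = 98 − 76.80 = 21.20 dB.

21 dB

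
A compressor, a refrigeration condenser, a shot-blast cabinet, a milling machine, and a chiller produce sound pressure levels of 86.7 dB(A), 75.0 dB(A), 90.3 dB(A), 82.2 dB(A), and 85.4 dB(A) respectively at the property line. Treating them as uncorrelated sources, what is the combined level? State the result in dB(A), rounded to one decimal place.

For uncorrelated sources the intensities add, so convert each level to linear form, sum, and take 10·log₁₀ of the total.
Σ 10^(L/10) = 10^(86.7/10) + 10^(75.0/10) + 10^(90.3/10) + 10^(82.2/10) + 10^(85.4/10) = 2.084e+09.
L_total = 10·log₁₀(2.084e+09) = 93.19 dB(A).

93.2 dB(A)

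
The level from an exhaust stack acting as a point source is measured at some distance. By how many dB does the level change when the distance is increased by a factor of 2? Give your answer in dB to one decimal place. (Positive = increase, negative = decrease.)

-6.0 dB

A point source loses 6 dB per doubling of distance; generally ΔL = −20·log₁₀(r₂/r₁).
ΔL = −20·log₁₀(2) = -6.02 dB.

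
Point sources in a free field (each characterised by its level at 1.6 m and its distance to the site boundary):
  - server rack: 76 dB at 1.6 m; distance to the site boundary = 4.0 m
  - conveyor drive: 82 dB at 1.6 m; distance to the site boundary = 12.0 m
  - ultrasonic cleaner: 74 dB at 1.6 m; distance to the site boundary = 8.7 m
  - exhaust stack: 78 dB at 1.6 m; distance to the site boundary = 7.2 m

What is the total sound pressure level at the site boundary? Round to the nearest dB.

Propagate each source to the receiver with L = L_ref − 20·log₁₀(r/r_ref), then add intensities.
server rack: 76 − 20·log₁₀(4.0/1.6) = 76 − 7.96 = 68.04 dB.
conveyor drive: 82 − 20·log₁₀(12.0/1.6) = 82 − 17.50 = 64.50 dB.
ultrasonic cleaner: 74 − 20·log₁₀(8.7/1.6) = 74 − 14.71 = 59.29 dB.
exhaust stack: 78 − 20·log₁₀(7.2/1.6) = 78 − 13.06 = 64.94 dB.
Σ 10^(L/10) = 1.315e+07 → L_total = 10·log₁₀(1.315e+07) = 71.19 dB.

71 dB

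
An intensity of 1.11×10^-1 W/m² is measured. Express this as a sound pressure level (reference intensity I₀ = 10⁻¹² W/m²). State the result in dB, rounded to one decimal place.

Dividing by I₀ shifts the exponent by 12: I/I₀ = 1.11×10^11.
L = 10·(0.0453 + 11) = 110.45 dB.

110.5 dB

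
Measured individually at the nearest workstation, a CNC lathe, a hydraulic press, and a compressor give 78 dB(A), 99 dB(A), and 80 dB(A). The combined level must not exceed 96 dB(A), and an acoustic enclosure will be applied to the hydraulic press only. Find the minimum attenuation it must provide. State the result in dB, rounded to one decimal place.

Fixed contribution from the other sources: Σ 10^(L/10) = 10^(78/10) + 10^(80/10) = 1.631e+08 (82.12 dB(A)).
The limit corresponds to 10^(96/10) = 3.981e+09; subtracting the fixed part leaves 3.818e+09 for the hydraulic press, i.e. 95.82 dB(A).
Required insertion loss = 99 − 95.82 = 3.18 dB.

3.2 dB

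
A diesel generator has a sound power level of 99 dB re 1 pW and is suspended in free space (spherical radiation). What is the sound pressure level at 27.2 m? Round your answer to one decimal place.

59.3 dB

The power spreads over a sphere of area 4π·r², so L_p = L_w − 10·log₁₀(4π·r²).
4π·r² = 9297 m², 10·log₁₀ of that is 39.683 dB.
L_p = 99 − 39.683 = 59.32 dB.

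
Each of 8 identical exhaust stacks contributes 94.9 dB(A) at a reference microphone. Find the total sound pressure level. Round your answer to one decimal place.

With 8 equal, uncorrelated contributions the intensity is 8× that of one unit, giving a rise of 10·log₁₀ 8.
L_total = 94.9 + 10·log₁₀(8) = 94.9 + 9.031 = 103.93 dB(A).

103.9 dB(A)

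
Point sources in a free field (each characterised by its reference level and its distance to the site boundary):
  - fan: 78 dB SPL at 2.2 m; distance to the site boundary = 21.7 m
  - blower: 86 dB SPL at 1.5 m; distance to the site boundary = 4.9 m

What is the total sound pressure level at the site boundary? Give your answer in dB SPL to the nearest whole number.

76 dB SPL

First find each source's level at the receiver (point-source: −20·log₁₀(r/r_ref)), then combine on an intensity basis.
fan: 78 − 20·log₁₀(21.7/2.2) = 78 − 19.88 = 58.12 dB SPL.
blower: 86 − 20·log₁₀(4.9/1.5) = 86 − 10.28 = 75.72 dB SPL.
Σ 10^(L/10) = 3.796e+07 → L_total = 10·log₁₀(3.796e+07) = 75.79 dB SPL.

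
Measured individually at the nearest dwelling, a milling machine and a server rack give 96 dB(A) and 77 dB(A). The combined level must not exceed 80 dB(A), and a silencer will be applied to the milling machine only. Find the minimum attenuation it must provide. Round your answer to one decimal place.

19.0 dB

The untreated sources together contribute 10^(77/10) = 5.012e+07, i.e. 77.00 dB(A).
The limit corresponds to 10^(80/10) = 1.000e+08; subtracting the fixed part leaves 4.988e+07 for the milling machine, i.e. 76.98 dB(A).
Required insertion loss = 96 − 76.98 = 19.02 dB.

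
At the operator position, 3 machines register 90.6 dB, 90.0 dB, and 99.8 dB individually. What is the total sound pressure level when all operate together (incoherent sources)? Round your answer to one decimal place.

100.7 dB

Incoherent sources combine by intensity addition: L_total = 10·log₁₀(Σ 10^(L_i/10)).
Σ 10^(L/10) = 10^(90.6/10) + 10^(90.0/10) + 10^(99.8/10) = 1.170e+10.
L_total = 10·log₁₀(1.170e+10) = 100.68 dB.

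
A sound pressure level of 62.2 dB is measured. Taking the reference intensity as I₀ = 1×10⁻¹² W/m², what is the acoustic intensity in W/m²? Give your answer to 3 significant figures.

1.66e-06 W/m²

L = 10·log₁₀(I/I₀) ⇒ I = I₀·10^(L/10) = 10⁻¹² × 10^6.22.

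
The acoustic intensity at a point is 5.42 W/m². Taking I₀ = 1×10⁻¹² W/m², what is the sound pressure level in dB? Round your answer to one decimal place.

I/I₀ = 5.42/10⁻¹² = 5.42×10^12, and L = 10·log₁₀(I/I₀).
L = 10·(0.7340 + 12) = 127.34 dB.

127.3 dB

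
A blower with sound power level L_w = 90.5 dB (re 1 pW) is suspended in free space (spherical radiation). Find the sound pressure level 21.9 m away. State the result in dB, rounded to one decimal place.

Free-field spherical radiation: L_p = L_w − 10·log₁₀(4π·r²), r = 21.9 m.
4π·r² = 6027 m², 10·log₁₀ of that is 37.801 dB.
L_p = 90.5 − 37.801 = 52.70 dB.

52.7 dB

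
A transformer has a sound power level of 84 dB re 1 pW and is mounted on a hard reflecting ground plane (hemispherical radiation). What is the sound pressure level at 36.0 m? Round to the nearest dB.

45 dB

Free-field hemispherical radiation: L_p = L_w − 10·log₁₀(2π·r²), r = 36.0 m.
2π·r² = 8143 m², 10·log₁₀ of that is 39.108 dB.
L_p = 84 − 39.108 = 44.89 dB.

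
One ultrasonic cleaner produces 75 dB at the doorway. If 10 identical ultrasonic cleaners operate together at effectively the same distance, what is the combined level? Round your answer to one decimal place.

85.0 dB

L_total = L₁ + 10·log₁₀ N for N identical incoherent sources.
L_total = 75 + 10·log₁₀(10) = 75 + 10.000 = 85.00 dB.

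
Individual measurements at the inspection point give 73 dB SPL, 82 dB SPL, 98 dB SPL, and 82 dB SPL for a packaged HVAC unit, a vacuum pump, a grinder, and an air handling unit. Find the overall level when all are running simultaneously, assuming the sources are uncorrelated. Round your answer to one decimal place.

Incoherent sources combine by intensity addition: L_total = 10·log₁₀(Σ 10^(L_i/10)).
Σ 10^(L/10) = 10^(73/10) + 10^(82/10) + 10^(98/10) + 10^(82/10) = 6.647e+09.
L_total = 10·log₁₀(6.647e+09) = 98.23 dB SPL.

98.2 dB SPL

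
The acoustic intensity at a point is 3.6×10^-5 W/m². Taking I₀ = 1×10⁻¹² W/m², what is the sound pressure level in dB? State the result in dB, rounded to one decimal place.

I/I₀ = 3.6×10^-5/10⁻¹² = 3.6×10^7, and L = 10·log₁₀(I/I₀).
L = 10·(0.5563 + 7) = 75.56 dB.

75.6 dB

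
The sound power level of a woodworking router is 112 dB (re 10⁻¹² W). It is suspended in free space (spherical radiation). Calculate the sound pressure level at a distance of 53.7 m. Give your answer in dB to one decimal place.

The power spreads over a sphere of area 4π·r², so L_p = L_w − 10·log₁₀(4π·r²).
4π·r² = 3.624e+04 m², 10·log₁₀ of that is 45.592 dB.
L_p = 112 − 45.592 = 66.41 dB.

66.4 dB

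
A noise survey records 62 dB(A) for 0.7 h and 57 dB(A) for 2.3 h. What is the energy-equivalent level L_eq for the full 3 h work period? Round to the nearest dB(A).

The energy average is taken in the linear domain: L_eq = 10·log₁₀[(Σ tᵢ·10^(Lᵢ/10))/T], T = 3 h.
Σ tᵢ·10^(Lᵢ/10) = 0.7·10^(62/10) + 2.3·10^(57/10) = 2.262e+06.
L_eq = 10·log₁₀(2.262e+06/3) = 58.77 dB(A).

59 dB(A)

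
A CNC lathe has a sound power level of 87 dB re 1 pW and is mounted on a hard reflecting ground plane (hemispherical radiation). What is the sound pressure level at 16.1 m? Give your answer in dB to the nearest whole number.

Free-field hemispherical radiation: L_p = L_w − 10·log₁₀(2π·r²), r = 16.1 m.
2π·r² = 1629 m², 10·log₁₀ of that is 32.118 dB.
L_p = 87 − 32.118 = 54.88 dB.

55 dB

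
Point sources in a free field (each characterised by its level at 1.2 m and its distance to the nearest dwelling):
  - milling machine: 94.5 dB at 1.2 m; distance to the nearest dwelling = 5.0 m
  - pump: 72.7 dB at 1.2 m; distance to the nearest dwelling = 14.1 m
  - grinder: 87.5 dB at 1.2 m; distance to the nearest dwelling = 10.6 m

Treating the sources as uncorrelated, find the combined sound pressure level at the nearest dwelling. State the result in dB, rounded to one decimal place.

82.3 dB

Apply inverse-square spreading to bring every level to the receiver, then sum 10^(L/10).
milling machine: 94.5 − 20·log₁₀(5.0/1.2) = 94.5 − 12.40 = 82.10 dB.
pump: 72.7 − 20·log₁₀(14.1/1.2) = 72.7 − 21.40 = 51.30 dB.
grinder: 87.5 − 20·log₁₀(10.6/1.2) = 87.5 − 18.92 = 68.58 dB.
Σ 10^(L/10) = 1.697e+08 → L_total = 10·log₁₀(1.697e+08) = 82.30 dB.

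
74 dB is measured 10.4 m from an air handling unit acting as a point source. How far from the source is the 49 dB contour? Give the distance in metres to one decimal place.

184.9 m

The 25.0 dB drop corresponds to a distance ratio of 10^(25.0/20) for a point source.
r₂ = 10.4·10^((74−49)/20) = 10.4·10^(25.0/20) = 184.94 m.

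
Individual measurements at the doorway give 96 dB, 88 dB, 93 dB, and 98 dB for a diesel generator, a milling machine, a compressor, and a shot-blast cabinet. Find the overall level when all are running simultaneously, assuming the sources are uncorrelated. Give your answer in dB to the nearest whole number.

For uncorrelated sources the intensities add, so convert each level to linear form, sum, and take 10·log₁₀ of the total.
Σ 10^(L/10) = 10^(96/10) + 10^(88/10) + 10^(93/10) + 10^(98/10) = 1.292e+10.
L_total = 10·log₁₀(1.292e+10) = 101.11 dB.

101 dB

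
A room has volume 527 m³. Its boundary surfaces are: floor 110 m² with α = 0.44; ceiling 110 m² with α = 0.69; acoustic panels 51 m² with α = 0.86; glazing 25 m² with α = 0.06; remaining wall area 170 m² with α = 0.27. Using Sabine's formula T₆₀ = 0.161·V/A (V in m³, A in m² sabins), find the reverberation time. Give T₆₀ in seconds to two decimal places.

0.39 s

A = Σ Sᵢαᵢ = 110·0.44 + 110·0.69 + 51·0.86 + 25·0.06 + 170·0.27 = 215.56 m².
T₆₀ = 0.161·V/A = 0.161·527/215.56 = 0.394 s.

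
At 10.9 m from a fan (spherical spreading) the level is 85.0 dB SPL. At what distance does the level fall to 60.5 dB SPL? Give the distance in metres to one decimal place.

183.0 m

The 24.5 dB drop corresponds to a distance ratio of 10^(24.5/20) for a point source.
r₂ = 10.9·10^((85.0−60.5)/20) = 10.9·10^(24.5/20) = 182.99 m.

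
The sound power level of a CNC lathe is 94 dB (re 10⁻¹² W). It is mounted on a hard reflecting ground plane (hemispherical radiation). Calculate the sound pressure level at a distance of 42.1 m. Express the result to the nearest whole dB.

L_p = L_w − 10·log₁₀(2π·r²) with r = 42.1 m.
2π·r² = 1.114e+04 m², 10·log₁₀ of that is 40.467 dB.
L_p = 94 − 40.467 = 53.53 dB.

54 dB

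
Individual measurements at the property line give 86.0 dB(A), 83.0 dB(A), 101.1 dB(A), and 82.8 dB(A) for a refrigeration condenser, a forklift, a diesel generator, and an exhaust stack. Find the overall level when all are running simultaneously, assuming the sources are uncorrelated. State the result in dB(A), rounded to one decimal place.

For uncorrelated sources the intensities add, so convert each level to linear form, sum, and take 10·log₁₀ of the total.
Σ 10^(L/10) = 10^(86.0/10) + 10^(83.0/10) + 10^(101.1/10) + 10^(82.8/10) = 1.367e+10.
L_total = 10·log₁₀(1.367e+10) = 101.36 dB(A).

101.4 dB(A)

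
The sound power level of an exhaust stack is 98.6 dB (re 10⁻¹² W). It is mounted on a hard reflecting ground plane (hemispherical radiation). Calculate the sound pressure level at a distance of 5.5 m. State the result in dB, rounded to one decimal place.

Free-field hemispherical radiation: L_p = L_w − 10·log₁₀(2π·r²), r = 5.5 m.
2π·r² = 190.1 m², 10·log₁₀ of that is 22.789 dB.
L_p = 98.6 − 22.789 = 75.81 dB.

75.8 dB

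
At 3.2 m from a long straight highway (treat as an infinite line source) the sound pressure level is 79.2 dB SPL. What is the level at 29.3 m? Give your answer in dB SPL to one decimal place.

Cylindrical spreading from a line source gives a 10·log₁₀(r₂/r₁) drop.
L₂ = 79.2 − 10·log₁₀(29.3/3.2) = 79.2 − 9.617 = 69.58 dB SPL.

69.6 dB SPL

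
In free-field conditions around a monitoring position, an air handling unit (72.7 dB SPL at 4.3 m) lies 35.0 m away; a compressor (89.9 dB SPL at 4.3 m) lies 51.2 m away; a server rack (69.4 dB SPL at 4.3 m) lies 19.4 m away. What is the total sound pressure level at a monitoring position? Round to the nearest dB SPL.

Propagate each source to the receiver with L = L_ref − 20·log₁₀(r/r_ref), then add intensities.
air handling unit: 72.7 − 20·log₁₀(35.0/4.3) = 72.7 − 18.21 = 54.49 dB SPL.
compressor: 89.9 − 20·log₁₀(51.2/4.3) = 89.9 − 21.52 = 68.38 dB SPL.
server rack: 69.4 − 20·log₁₀(19.4/4.3) = 69.4 − 13.09 = 56.31 dB SPL.
Σ 10^(L/10) = 7.602e+06 → L_total = 10·log₁₀(7.602e+06) = 68.81 dB SPL.

69 dB SPL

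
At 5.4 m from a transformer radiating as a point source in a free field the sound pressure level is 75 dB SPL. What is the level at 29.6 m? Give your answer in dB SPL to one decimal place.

60.2 dB SPL

For a point source, L₂ = L₁ − 20·log₁₀(r₂/r₁).
L₂ = 75 − 20·log₁₀(29.6/5.4) = 75 − 14.778 = 60.22 dB SPL.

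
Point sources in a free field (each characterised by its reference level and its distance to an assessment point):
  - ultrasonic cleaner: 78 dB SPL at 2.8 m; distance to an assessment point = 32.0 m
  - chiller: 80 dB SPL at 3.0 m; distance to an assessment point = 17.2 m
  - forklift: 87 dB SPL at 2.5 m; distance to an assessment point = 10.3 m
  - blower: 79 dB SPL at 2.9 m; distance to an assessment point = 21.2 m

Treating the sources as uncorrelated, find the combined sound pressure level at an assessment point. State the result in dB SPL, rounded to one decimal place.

Apply inverse-square spreading to bring every level to the receiver, then sum 10^(L/10).
ultrasonic cleaner: 78 − 20·log₁₀(32.0/2.8) = 78 − 21.16 = 56.84 dB SPL.
chiller: 80 − 20·log₁₀(17.2/3.0) = 80 − 15.17 = 64.83 dB SPL.
forklift: 87 − 20·log₁₀(10.3/2.5) = 87 − 12.30 = 74.70 dB SPL.
blower: 79 − 20·log₁₀(21.2/2.9) = 79 − 17.28 = 61.72 dB SPL.
Σ 10^(L/10) = 3.454e+07 → L_total = 10·log₁₀(3.454e+07) = 75.38 dB SPL.

75.4 dB SPL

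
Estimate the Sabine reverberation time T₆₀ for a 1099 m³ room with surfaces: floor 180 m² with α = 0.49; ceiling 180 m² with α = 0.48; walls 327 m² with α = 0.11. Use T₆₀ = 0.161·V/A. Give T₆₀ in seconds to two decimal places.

Total absorption A = 180·0.49 + 180·0.48 + 327·0.11 = 210.57 m² sabins.
T₆₀ = 0.161 × 1099 / 210.57 = 0.840 s.

0.84 s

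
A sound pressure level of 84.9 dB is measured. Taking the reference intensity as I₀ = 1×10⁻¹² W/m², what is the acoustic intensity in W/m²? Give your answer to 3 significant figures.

I/I₀ = 10^(84.9/10) = 3.09e+08, so I = 3.09e+08 × 10⁻¹² W/m².

0.000309 W/m²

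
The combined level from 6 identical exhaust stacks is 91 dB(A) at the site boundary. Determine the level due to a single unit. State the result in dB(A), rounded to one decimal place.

83.2 dB(A)

6 equal contributions raise the level by 10·log₁₀ 6 = 7.782 dB, so each unit alone gives 91 − 7.782.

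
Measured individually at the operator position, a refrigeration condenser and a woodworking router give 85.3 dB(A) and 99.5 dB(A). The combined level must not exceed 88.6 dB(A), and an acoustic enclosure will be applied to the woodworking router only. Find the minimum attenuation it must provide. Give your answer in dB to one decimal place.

Fixed contribution from the other source: Σ 10^(L/10) = 10^(85.3/10) = 3.388e+08 (85.30 dB(A)).
To meet 88.6 dB(A) overall, the treated woodworking router may contribute at most 10^(88.6/10) − 3.388e+08 = 3.856e+08, i.e. 85.86 dB(A).
So the woodworking router must be reduced from 99.5 to 85.86 dB(A): IL = 13.64 dB.

13.6 dB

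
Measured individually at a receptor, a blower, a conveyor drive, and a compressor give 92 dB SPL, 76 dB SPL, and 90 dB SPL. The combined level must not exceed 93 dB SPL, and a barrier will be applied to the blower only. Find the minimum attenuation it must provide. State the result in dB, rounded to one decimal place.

2.2 dB

The untreated sources together contribute 10^(76/10) + 10^(90/10) = 1.040e+09, i.e. 90.17 dB SPL.
To meet 93 dB SPL overall, the treated blower may contribute at most 10^(93/10) − 1.040e+09 = 9.555e+08, i.e. 89.80 dB SPL.
Required insertion loss = 92 − 89.80 = 2.20 dB.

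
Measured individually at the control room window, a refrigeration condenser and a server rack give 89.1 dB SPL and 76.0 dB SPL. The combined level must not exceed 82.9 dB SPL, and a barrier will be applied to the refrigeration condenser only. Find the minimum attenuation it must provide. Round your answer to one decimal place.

Fixed contribution from the other source: Σ 10^(L/10) = 10^(76.0/10) = 3.981e+07 (76.00 dB SPL).
The limit corresponds to 10^(82.9/10) = 1.950e+08; subtracting the fixed part leaves 1.552e+08 for the refrigeration condenser, i.e. 81.91 dB SPL.
Required insertion loss = 89.1 − 81.91 = 7.19 dB.

7.2 dB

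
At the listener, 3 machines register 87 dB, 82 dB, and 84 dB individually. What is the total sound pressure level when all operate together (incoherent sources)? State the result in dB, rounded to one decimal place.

89.6 dB

Incoherent sources combine by intensity addition: L_total = 10·log₁₀(Σ 10^(L_i/10)).
Σ 10^(L/10) = 10^(87/10) + 10^(82/10) + 10^(84/10) = 9.109e+08.
L_total = 10·log₁₀(9.109e+08) = 89.59 dB.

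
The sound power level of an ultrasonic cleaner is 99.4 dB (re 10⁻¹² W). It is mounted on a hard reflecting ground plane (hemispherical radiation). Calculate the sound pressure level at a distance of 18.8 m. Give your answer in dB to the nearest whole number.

66 dB

The power spreads over a hemisphere of area 2π·r², so L_p = L_w − 10·log₁₀(2π·r²).
2π·r² = 2221 m², 10·log₁₀ of that is 33.465 dB.
L_p = 99.4 − 33.465 = 65.94 dB.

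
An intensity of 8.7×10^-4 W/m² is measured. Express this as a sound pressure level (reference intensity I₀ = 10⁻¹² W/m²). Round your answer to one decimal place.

L = 10·log₁₀(I/I₀) = 10·log₁₀(8.7×10^-4/10⁻¹²) = 10·log₁₀(8.7×10^8).
L = 10·(0.9395 + 8) = 89.40 dB.

89.4 dB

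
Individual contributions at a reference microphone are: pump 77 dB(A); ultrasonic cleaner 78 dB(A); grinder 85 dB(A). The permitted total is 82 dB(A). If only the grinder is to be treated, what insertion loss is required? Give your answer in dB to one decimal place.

8.4 dB

The untreated sources together contribute 10^(77/10) + 10^(78/10) = 1.132e+08, i.e. 80.54 dB(A).
The limit corresponds to 10^(82/10) = 1.585e+08; subtracting the fixed part leaves 4.527e+07 for the grinder, i.e. 76.56 dB(A).
So the grinder must be reduced from 85 to 76.56 dB(A): IL = 8.44 dB.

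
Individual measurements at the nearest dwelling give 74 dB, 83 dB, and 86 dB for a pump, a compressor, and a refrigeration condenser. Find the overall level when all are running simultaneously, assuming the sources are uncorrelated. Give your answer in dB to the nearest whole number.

Incoherent sources combine by intensity addition: L_total = 10·log₁₀(Σ 10^(L_i/10)).
Σ 10^(L/10) = 10^(74/10) + 10^(83/10) + 10^(86/10) = 6.228e+08.
L_total = 10·log₁₀(6.228e+08) = 87.94 dB.

88 dB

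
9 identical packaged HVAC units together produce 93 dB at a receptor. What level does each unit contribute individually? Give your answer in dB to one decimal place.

83.5 dB

For N identical incoherent sources L_total = L₁ + 10·log₁₀ N, so L₁ = 93 − 10·log₁₀(9) = 93 − 9.542.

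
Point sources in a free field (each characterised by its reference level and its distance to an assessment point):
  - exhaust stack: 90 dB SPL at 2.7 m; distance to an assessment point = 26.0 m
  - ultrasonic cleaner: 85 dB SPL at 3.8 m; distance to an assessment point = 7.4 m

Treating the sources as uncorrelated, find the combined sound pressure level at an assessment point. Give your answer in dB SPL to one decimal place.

79.7 dB SPL

Propagate each source to the receiver with L = L_ref − 20·log₁₀(r/r_ref), then add intensities.
exhaust stack: 90 − 20·log₁₀(26.0/2.7) = 90 − 19.67 = 70.33 dB SPL.
ultrasonic cleaner: 85 − 20·log₁₀(7.4/3.8) = 85 − 5.79 = 79.21 dB SPL.
Σ 10^(L/10) = 9.417e+07 → L_total = 10·log₁₀(9.417e+07) = 79.74 dB SPL.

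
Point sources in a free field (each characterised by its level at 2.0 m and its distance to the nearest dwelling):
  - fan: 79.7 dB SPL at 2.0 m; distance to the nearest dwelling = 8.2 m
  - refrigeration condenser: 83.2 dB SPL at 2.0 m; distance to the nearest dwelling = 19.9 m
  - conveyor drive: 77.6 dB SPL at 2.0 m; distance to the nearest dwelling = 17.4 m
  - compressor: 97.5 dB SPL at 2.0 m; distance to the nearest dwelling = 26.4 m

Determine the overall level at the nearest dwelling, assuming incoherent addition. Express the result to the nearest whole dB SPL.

First find each source's level at the receiver (point-source: −20·log₁₀(r/r_ref)), then combine on an intensity basis.
fan: 79.7 − 20·log₁₀(8.2/2.0) = 79.7 − 12.26 = 67.44 dB SPL.
refrigeration condenser: 83.2 − 20·log₁₀(19.9/2.0) = 83.2 − 19.96 = 63.24 dB SPL.
conveyor drive: 77.6 − 20·log₁₀(17.4/2.0) = 77.6 − 18.79 = 58.81 dB SPL.
compressor: 97.5 − 20·log₁₀(26.4/2.0) = 97.5 − 22.41 = 75.09 dB SPL.
Σ 10^(L/10) = 4.070e+07 → L_total = 10·log₁₀(4.070e+07) = 76.10 dB SPL.

76 dB SPL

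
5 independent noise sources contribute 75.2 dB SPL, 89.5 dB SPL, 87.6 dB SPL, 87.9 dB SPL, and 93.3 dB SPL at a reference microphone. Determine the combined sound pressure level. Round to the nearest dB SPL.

96 dB SPL

For uncorrelated sources the intensities add, so convert each level to linear form, sum, and take 10·log₁₀ of the total.
Σ 10^(L/10) = 10^(75.2/10) + 10^(89.5/10) + 10^(87.6/10) + 10^(87.9/10) + 10^(93.3/10) = 4.254e+09.
L_total = 10·log₁₀(4.254e+09) = 96.29 dB SPL.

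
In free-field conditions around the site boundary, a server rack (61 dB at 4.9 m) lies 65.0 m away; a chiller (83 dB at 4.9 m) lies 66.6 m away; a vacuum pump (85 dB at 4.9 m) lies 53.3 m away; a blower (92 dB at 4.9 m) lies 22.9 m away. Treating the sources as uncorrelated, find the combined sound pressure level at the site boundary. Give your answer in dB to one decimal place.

First find each source's level at the receiver (point-source: −20·log₁₀(r/r_ref)), then combine on an intensity basis.
server rack: 61 − 20·log₁₀(65.0/4.9) = 61 − 22.45 = 38.55 dB.
chiller: 83 − 20·log₁₀(66.6/4.9) = 83 − 22.67 = 60.33 dB.
vacuum pump: 85 − 20·log₁₀(53.3/4.9) = 85 − 20.73 = 64.27 dB.
blower: 92 − 20·log₁₀(22.9/4.9) = 92 − 13.39 = 78.61 dB.
Σ 10^(L/10) = 7.632e+07 → L_total = 10·log₁₀(7.632e+07) = 78.83 dB.

78.8 dB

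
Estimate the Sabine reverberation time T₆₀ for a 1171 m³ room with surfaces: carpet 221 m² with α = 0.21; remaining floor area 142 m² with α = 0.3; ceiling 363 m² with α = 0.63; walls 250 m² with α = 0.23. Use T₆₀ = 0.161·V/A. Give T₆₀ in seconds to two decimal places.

A = Σ Sᵢαᵢ = 221·0.21 + 142·0.3 + 363·0.63 + 250·0.23 = 375.20 m².
T₆₀ = 0.161 × 1171 / 375.20 = 0.502 s.

0.50 s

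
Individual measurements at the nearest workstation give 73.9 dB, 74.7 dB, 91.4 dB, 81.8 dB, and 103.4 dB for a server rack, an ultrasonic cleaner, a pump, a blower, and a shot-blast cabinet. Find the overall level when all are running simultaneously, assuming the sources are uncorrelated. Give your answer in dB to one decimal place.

103.7 dB

For uncorrelated sources the intensities add, so convert each level to linear form, sum, and take 10·log₁₀ of the total.
Σ 10^(L/10) = 10^(73.9/10) + 10^(74.7/10) + 10^(91.4/10) + 10^(81.8/10) + 10^(103.4/10) = 2.346e+10.
L_total = 10·log₁₀(2.346e+10) = 103.70 dB.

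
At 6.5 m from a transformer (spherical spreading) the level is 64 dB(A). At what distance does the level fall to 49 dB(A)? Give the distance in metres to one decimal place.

36.6 m

Point-source spreading drops the level by 20·log₁₀(r₂/r₁); inverting, r₂/r₁ = 10^(ΔL/20).
r₂ = 6.5·10^((64−49)/20) = 6.5·10^(15.0/20) = 36.55 m.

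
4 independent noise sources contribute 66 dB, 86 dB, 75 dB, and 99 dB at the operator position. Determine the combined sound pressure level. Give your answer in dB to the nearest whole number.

99 dB

For uncorrelated sources the intensities add, so convert each level to linear form, sum, and take 10·log₁₀ of the total.
Σ 10^(L/10) = 10^(66/10) + 10^(86/10) + 10^(75/10) + 10^(99/10) = 8.377e+09.
L_total = 10·log₁₀(8.377e+09) = 99.23 dB.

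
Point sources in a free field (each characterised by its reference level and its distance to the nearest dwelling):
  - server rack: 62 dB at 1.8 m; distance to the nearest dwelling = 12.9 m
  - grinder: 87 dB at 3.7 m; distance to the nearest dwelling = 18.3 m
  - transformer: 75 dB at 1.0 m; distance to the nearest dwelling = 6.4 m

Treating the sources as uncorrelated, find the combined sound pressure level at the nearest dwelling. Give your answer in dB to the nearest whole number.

73 dB

First find each source's level at the receiver (point-source: −20·log₁₀(r/r_ref)), then combine on an intensity basis.
server rack: 62 − 20·log₁₀(12.9/1.8) = 62 − 17.11 = 44.89 dB.
grinder: 87 − 20·log₁₀(18.3/3.7) = 87 − 13.88 = 73.12 dB.
transformer: 75 − 20·log₁₀(6.4/1.0) = 75 − 16.12 = 58.88 dB.
Σ 10^(L/10) = 2.129e+07 → L_total = 10·log₁₀(2.129e+07) = 73.28 dB.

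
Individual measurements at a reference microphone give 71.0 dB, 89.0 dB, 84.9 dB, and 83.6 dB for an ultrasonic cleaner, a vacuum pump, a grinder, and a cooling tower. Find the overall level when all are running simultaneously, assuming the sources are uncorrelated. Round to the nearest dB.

91 dB

Incoherent sources combine by intensity addition: L_total = 10·log₁₀(Σ 10^(L_i/10)).
Σ 10^(L/10) = 10^(71.0/10) + 10^(89.0/10) + 10^(84.9/10) + 10^(83.6/10) = 1.345e+09.
L_total = 10·log₁₀(1.345e+09) = 91.29 dB.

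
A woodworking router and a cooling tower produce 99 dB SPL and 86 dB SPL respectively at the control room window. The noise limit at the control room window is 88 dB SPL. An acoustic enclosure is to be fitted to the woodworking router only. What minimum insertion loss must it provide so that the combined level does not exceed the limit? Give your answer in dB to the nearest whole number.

15 dB

Everything except the woodworking router sums to 10^(86/10) = 3.981e+08 in linear terms, 86.00 dB SPL.
To meet 88 dB SPL overall, the treated woodworking router may contribute at most 10^(88/10) − 3.981e+08 = 2.329e+08, i.e. 83.67 dB SPL.
So the woodworking router must be reduced from 99 to 83.67 dB SPL: IL = 15.33 dB.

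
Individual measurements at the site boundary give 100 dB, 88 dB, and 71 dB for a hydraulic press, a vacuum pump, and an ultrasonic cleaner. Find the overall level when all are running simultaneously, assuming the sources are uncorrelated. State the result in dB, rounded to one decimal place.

Incoherent sources combine by intensity addition: L_total = 10·log₁₀(Σ 10^(L_i/10)).
Σ 10^(L/10) = 10^(100/10) + 10^(88/10) + 10^(71/10) = 1.064e+10.
L_total = 10·log₁₀(1.064e+10) = 100.27 dB.

100.3 dB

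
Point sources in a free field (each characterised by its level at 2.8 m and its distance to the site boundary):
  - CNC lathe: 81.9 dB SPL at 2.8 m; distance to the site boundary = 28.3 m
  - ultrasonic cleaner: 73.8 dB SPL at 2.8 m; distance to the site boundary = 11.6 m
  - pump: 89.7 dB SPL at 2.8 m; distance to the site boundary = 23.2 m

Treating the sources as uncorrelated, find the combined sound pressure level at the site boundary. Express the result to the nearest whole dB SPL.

First find each source's level at the receiver (point-source: −20·log₁₀(r/r_ref)), then combine on an intensity basis.
CNC lathe: 81.9 − 20·log₁₀(28.3/2.8) = 81.9 − 20.09 = 61.81 dB SPL.
ultrasonic cleaner: 73.8 − 20·log₁₀(11.6/2.8) = 73.8 − 12.35 = 61.45 dB SPL.
pump: 89.7 − 20·log₁₀(23.2/2.8) = 89.7 − 18.37 = 71.33 dB SPL.
Σ 10^(L/10) = 1.651e+07 → L_total = 10·log₁₀(1.651e+07) = 72.18 dB SPL.

72 dB SPL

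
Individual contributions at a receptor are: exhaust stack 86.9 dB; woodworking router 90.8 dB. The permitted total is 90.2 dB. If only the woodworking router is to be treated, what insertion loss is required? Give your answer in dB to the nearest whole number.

The untreated sources together contribute 10^(86.9/10) = 4.898e+08, i.e. 86.90 dB.
The limit corresponds to 10^(90.2/10) = 1.047e+09; subtracting the fixed part leaves 5.573e+08 for the woodworking router, i.e. 87.46 dB.
Required insertion loss = 90.8 − 87.46 = 3.34 dB.

3 dB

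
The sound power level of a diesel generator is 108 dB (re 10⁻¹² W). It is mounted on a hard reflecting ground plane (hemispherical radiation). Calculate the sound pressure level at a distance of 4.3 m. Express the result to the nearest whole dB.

87 dB

Free-field hemispherical radiation: L_p = L_w − 10·log₁₀(2π·r²), r = 4.3 m.
2π·r² = 116.2 m², 10·log₁₀ of that is 20.651 dB.
L_p = 108 − 20.651 = 87.35 dB.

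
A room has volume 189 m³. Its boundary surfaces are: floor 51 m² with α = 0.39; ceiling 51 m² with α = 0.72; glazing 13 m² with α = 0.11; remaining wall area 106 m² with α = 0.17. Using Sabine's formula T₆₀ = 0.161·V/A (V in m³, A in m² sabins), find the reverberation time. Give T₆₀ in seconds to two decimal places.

0.40 s

A = Σ Sᵢαᵢ = 51·0.39 + 51·0.72 + 13·0.11 + 106·0.17 = 76.06 m².
T₆₀ = 0.161·V/A = 0.161·189/76.06 = 0.400 s.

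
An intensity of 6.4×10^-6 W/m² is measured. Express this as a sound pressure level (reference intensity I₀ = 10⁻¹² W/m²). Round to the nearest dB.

I/I₀ = 6.4×10^-6/10⁻¹² = 6.4×10^6, and L = 10·log₁₀(I/I₀).
L = 10·(0.8062 + 6) = 68.06 dB.

68 dB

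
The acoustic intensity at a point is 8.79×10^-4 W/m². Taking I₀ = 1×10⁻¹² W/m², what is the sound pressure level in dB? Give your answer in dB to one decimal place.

Dividing by I₀ shifts the exponent by 12: I/I₀ = 8.79×10^8.
L = 10·(0.9440 + 8) = 89.44 dB.

89.4 dB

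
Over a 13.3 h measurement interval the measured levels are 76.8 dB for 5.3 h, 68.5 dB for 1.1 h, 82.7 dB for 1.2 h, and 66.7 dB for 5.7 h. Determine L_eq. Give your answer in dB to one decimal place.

Weight each interval's intensity by its duration and average over T = 13.3 h:
Σ tᵢ·10^(Lᵢ/10) = 5.3·10^(76.8/10) + 1.1·10^(68.5/10) + 1.2·10^(82.7/10) + 5.7·10^(66.7/10) = 5.116e+08.
L_eq = 10·log₁₀(5.116e+08/13.3) = 75.85 dB.

75.9 dB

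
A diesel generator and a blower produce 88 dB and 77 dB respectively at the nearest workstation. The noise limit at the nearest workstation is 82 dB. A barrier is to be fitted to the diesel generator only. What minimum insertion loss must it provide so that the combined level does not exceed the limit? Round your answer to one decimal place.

7.7 dB

The untreated sources together contribute 10^(77/10) = 5.012e+07, i.e. 77.00 dB.
To meet 82 dB overall, the treated diesel generator may contribute at most 10^(82/10) − 5.012e+07 = 1.084e+08, i.e. 80.35 dB.
So the diesel generator must be reduced from 88 to 80.35 dB: IL = 7.65 dB.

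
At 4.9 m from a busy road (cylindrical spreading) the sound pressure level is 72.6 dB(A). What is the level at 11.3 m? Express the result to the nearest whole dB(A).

69 dB(A)

Cylindrical spreading from a line source gives a 10·log₁₀(r₂/r₁) drop.
L₂ = 72.6 − 10·log₁₀(11.3/4.9) = 72.6 − 3.629 = 68.97 dB(A).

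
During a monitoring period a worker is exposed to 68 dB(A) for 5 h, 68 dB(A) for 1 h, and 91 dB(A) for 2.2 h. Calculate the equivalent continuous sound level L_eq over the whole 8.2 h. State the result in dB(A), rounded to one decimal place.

The energy average is taken in the linear domain: L_eq = 10·log₁₀[(Σ tᵢ·10^(Lᵢ/10))/T], T = 8.2 h.
Σ tᵢ·10^(Lᵢ/10) = 5·10^(68/10) + 1·10^(68/10) + 2.2·10^(91/10) = 2.807e+09.
L_eq = 10·log₁₀(2.807e+09/8.2) = 85.35 dB(A).

85.3 dB(A)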